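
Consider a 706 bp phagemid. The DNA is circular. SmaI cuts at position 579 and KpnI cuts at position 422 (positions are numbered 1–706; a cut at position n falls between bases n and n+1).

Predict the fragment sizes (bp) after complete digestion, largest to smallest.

Combined cut positions (sorted): 422, 579.
Circular molecule, 2 cuts → 2 fragments:
  579 − 422 = 157 bp
  wrap: 706 − 579 + 422 = 549 bp
Sorted largest to smallest: 549, 157 bp.

549, 157 bp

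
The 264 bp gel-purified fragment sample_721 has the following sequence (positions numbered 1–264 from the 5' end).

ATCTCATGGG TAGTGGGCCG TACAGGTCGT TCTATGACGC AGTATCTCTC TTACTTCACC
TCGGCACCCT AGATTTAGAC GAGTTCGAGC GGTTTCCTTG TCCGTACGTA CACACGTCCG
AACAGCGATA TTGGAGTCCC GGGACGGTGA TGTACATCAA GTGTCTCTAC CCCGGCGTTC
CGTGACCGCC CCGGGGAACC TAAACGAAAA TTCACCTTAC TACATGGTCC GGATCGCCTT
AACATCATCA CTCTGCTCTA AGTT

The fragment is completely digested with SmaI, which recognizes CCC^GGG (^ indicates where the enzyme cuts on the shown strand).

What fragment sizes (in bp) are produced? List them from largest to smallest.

SmaI sites (CCCGGG) start at positions 138, 190.
SmaI cuts after base 3 of each site, so after positions 140, 192.
Linear molecule, 2 cuts → 3 fragments:
  1–140 → 140 bp
  141–192 → 52 bp
  193–264 → 72 bp
Sorted largest to smallest: 140, 72, 52 bp.

140, 72, 52 bp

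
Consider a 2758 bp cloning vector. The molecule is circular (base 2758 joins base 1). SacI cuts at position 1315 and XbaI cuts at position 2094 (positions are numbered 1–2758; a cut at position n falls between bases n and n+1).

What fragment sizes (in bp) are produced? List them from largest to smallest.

Combined cut positions (sorted): 1315, 2094.
Circular molecule, 2 cuts → 2 fragments:
  2094 − 1315 = 779 bp
  wrap: 2758 − 2094 + 1315 = 1979 bp
Sorted largest to smallest: 1979, 779 bp.

1979, 779 bp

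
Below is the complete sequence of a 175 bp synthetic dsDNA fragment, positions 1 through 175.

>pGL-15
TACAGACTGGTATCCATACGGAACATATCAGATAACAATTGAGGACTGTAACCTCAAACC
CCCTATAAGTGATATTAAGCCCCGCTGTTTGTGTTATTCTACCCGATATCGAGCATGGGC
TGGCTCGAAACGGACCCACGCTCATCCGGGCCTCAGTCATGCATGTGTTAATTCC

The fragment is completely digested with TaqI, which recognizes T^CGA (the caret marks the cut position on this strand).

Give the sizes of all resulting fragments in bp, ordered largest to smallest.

TaqI sites (TCGA) start at positions 109, 125.
TaqI cuts after the first base of each site, so after positions 109, 125.
Linear molecule, 2 cuts → 3 fragments:
  1–109 → 109 bp
  110–125 → 16 bp
  126–175 → 50 bp
Sorted largest to smallest: 109, 50, 16 bp.

109, 50, 16 bp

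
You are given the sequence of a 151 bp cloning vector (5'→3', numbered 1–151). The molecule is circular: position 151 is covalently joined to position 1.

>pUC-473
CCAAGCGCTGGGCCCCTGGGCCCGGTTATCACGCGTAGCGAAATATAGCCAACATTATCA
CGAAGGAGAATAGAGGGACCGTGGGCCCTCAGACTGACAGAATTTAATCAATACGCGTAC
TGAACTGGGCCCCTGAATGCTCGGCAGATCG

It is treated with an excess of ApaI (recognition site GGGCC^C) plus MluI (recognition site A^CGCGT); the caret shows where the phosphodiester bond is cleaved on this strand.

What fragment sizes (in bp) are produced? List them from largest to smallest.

ApaI sites (GGGCCC) start at positions 10, 18, 83, 127.
ApaI cuts after base 5 of each site (before the last base), so after positions 14, 22, 87, 131.
MluI sites (ACGCGT) start at positions 31, 113.
MluI cuts after the first base of each site, so after positions 31, 113.
Combined cut positions: 14, 22, 31, 87, 113, 131.
Circular molecule, 6 cuts → 6 fragments:
  15–22 → 8 bp
  23–31 → 9 bp
  32–87 → 56 bp
  88–113 → 26 bp
  114–131 → 18 bp
  132–151 then 1–14 → 20 + 14 = 34 bp
Sorted largest to smallest: 56, 34, 26, 18, 9, 8 bp.

56, 34, 26, 18, 9, 8 bp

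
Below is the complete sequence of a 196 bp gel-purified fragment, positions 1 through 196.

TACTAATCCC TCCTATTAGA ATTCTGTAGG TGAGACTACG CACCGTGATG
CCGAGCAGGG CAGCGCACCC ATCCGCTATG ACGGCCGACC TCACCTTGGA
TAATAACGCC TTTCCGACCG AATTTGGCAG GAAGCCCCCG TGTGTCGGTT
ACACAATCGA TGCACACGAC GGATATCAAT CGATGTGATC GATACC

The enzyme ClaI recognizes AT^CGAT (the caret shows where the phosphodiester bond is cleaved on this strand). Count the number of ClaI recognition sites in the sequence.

ATCGAT occurs starting at positions 156, 179, 188.
ClaI cuts at 3 sites.

3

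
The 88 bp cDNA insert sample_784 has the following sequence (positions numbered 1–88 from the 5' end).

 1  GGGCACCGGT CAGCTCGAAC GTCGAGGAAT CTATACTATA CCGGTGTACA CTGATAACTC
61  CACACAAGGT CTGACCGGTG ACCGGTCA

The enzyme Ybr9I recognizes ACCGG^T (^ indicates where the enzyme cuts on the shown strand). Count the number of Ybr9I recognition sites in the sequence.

ACCGGT occurs starting at positions 5, 40, 74, 81.
Ybr9I cuts at 4 sites.

4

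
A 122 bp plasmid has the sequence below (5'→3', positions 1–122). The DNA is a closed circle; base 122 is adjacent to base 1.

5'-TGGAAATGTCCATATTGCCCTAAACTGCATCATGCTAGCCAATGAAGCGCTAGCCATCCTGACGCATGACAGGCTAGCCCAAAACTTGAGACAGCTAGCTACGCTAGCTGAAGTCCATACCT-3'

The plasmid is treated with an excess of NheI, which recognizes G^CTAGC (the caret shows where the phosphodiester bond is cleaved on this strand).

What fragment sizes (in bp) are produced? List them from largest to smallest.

53, 24, 21, 15, 9 bp

NheI sites (GCTAGC) start at positions 34, 49, 73, 94, 103.
NheI cuts after the first base of each site, so after positions 34, 49, 73, 94, 103.
Circular molecule, 5 cuts → 5 fragments:
  35–49 → 15 bp
  50–73 → 24 bp
  74–94 → 21 bp
  95–103 → 9 bp
  104–122 then 1–34 → 19 + 34 = 53 bp
Sorted largest to smallest: 53, 24, 21, 15, 9 bp.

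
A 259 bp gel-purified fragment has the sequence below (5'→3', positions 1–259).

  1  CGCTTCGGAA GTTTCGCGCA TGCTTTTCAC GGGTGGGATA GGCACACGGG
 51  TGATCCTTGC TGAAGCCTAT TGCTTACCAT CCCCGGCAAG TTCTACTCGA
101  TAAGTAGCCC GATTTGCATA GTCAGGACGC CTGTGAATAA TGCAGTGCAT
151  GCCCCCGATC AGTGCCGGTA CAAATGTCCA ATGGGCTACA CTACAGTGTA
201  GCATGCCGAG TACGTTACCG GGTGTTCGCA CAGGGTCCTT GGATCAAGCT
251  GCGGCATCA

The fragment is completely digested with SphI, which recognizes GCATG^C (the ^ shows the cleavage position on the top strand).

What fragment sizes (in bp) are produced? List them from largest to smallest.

SphI sites (GCATGC) start at positions 18, 147, 201.
SphI cuts after base 5 of each site (before the last base), so after positions 22, 151, 205.
Linear molecule, 3 cuts → 4 fragments:
  1–22 → 22 bp
  23–151 → 129 bp
  152–205 → 54 bp
  206–259 → 54 bp
Sorted largest to smallest: 129, 54, 54, 22 bp.

129, 54, 54, 22 bp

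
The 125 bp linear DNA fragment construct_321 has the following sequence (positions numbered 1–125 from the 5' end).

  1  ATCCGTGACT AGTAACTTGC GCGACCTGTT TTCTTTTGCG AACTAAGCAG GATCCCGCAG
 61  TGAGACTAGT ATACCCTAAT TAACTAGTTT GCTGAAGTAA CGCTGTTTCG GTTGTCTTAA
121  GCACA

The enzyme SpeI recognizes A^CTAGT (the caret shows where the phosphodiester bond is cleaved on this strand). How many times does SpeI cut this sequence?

3

ACTAGT occurs starting at positions 8, 65, 83.
SpeI cuts at 3 sites.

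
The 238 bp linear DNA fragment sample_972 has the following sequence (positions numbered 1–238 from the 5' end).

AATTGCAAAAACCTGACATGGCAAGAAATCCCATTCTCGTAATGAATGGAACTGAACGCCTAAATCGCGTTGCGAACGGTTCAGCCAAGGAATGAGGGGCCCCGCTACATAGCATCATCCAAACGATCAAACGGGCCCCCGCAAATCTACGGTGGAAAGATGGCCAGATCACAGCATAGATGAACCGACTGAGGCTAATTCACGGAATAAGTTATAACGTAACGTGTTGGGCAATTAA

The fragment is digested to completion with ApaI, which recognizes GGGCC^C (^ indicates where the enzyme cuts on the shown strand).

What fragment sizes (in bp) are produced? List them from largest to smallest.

101, 101, 36 bp

ApaI sites (GGGCCC) start at positions 97, 133.
ApaI cuts after base 5 of each site (before the last base), so after positions 101, 137.
Linear molecule, 2 cuts → 3 fragments:
  1–101 → 101 bp
  102–137 → 36 bp
  138–238 → 101 bp
Sorted largest to smallest: 101, 101, 36 bp.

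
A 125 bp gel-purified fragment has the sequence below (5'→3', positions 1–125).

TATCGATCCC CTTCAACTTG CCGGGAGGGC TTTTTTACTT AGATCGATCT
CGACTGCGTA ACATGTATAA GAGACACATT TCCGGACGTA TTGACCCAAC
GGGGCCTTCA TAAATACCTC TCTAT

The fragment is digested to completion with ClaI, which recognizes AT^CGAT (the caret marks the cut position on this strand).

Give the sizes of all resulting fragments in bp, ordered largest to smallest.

ClaI sites (ATCGAT) start at positions 2, 43.
ClaI cuts after base 2 of each site, so after positions 3, 44.
Linear molecule, 2 cuts → 3 fragments:
  1–3 → 3 bp
  4–44 → 41 bp
  45–125 → 81 bp
Sorted largest to smallest: 81, 41, 3 bp.

81, 41, 3 bp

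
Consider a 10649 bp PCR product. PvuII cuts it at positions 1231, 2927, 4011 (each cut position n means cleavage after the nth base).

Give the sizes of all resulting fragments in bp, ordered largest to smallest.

Linear molecule, 3 cuts → 4 fragments:
  1231 − 0 = 1231 bp
  2927 − 1231 = 1696 bp
  4011 − 2927 = 1084 bp
  10649 − 4011 = 6638 bp
Sorted largest to smallest: 6638, 1696, 1231, 1084 bp.

6638, 1696, 1231, 1084 bp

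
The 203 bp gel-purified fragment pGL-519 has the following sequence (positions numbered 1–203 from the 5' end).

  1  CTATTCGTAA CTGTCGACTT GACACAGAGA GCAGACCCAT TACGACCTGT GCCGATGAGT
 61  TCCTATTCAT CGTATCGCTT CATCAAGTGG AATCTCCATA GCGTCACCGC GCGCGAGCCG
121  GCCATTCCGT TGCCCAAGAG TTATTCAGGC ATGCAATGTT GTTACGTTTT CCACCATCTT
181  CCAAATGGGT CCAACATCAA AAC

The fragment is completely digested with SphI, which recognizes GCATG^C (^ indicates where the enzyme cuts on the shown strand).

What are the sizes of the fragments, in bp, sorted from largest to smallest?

The SphI site (GCATGC) starts at position 149.
SphI cuts after base 5 of each site (before the last base), so after position 153.
Linear molecule, 1 cut → 2 fragments:
  1–153 → 153 bp
  154–203 → 50 bp
Sorted largest to smallest: 153, 50 bp.

153, 50 bp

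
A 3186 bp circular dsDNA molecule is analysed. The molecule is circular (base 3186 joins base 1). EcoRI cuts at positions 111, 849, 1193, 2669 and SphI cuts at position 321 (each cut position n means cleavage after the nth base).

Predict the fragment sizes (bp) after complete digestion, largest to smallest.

1476, 628, 528, 344, 210 bp

Combined cut positions (sorted): 111, 321, 849, 1193, 2669.
Circular molecule, 5 cuts → 5 fragments:
  321 − 111 = 210 bp
  849 − 321 = 528 bp
  1193 − 849 = 344 bp
  2669 − 1193 = 1476 bp
  wrap: 3186 − 2669 + 111 = 628 bp
Sorted largest to smallest: 1476, 628, 528, 344, 210 bp.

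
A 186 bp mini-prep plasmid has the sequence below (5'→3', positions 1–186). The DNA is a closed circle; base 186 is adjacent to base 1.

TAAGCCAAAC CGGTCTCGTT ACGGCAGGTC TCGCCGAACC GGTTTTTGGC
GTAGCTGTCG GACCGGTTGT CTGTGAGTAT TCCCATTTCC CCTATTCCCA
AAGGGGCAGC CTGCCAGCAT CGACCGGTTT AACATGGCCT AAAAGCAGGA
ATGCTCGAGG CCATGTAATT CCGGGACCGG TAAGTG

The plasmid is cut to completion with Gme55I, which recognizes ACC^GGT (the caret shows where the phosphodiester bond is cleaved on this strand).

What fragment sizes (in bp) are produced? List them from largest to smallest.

61, 53, 29, 24, 19 bp

Gme55I sites (ACCGGT) start at positions 9, 38, 62, 123, 176.
Gme55I cuts after base 3 of each site, so after positions 11, 40, 64, 125, 178.
Circular molecule, 5 cuts → 5 fragments:
  12–40 → 29 bp
  41–64 → 24 bp
  65–125 → 61 bp
  126–178 → 53 bp
  179–186 then 1–11 → 8 + 11 = 19 bp
Sorted largest to smallest: 61, 53, 29, 24, 19 bp.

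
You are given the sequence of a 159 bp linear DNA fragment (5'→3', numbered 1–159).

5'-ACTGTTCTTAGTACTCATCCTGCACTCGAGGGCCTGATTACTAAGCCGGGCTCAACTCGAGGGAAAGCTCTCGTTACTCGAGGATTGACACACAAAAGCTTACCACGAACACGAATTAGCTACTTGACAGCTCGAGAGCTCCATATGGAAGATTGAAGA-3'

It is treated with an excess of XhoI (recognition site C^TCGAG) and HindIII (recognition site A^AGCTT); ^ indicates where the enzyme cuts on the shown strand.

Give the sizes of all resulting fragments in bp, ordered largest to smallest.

XhoI sites (CTCGAG) start at positions 25, 56, 77, 131.
XhoI cuts after the first base of each site, so after positions 25, 56, 77, 131.
The HindIII site (AAGCTT) starts at position 96.
HindIII cuts after the first base of each site, so after position 96.
Combined cut positions: 25, 56, 77, 96, 131.
Linear molecule, 5 cuts → 6 fragments:
  1–25 → 25 bp
  26–56 → 31 bp
  57–77 → 21 bp
  78–96 → 19 bp
  97–131 → 35 bp
  132–159 → 28 bp
Sorted largest to smallest: 35, 31, 28, 25, 21, 19 bp.

35, 31, 28, 25, 21, 19 bp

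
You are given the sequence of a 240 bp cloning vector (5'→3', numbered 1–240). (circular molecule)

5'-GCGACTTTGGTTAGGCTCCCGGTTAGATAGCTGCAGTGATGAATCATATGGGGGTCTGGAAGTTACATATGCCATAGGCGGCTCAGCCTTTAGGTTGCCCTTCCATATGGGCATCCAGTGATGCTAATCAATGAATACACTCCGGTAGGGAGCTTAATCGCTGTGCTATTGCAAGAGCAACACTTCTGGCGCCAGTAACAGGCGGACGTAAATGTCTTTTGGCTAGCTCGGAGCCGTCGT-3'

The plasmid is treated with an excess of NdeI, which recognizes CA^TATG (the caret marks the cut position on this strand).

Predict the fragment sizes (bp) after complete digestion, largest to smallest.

NdeI sites (CATATG) start at positions 45, 66, 104.
NdeI cuts after base 2 of each site, so after positions 46, 67, 105.
Circular molecule, 3 cuts → 3 fragments:
  47–67 → 21 bp
  68–105 → 38 bp
  106–240 then 1–46 → 135 + 46 = 181 bp
Sorted largest to smallest: 181, 38, 21 bp.

181, 38, 21 bp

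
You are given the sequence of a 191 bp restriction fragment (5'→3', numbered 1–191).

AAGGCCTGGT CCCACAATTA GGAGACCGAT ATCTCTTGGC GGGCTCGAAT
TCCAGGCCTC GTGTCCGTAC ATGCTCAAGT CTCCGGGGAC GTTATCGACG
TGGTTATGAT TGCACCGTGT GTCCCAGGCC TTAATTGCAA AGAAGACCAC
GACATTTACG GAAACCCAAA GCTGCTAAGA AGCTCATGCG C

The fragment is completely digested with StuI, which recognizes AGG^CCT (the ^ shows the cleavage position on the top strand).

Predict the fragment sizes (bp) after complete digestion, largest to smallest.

72, 63, 52, 4 bp

StuI sites (AGGCCT) start at positions 2, 54, 126.
StuI cuts after base 3 of each site, so after positions 4, 56, 128.
Linear molecule, 3 cuts → 4 fragments:
  1–4 → 4 bp
  5–56 → 52 bp
  57–128 → 72 bp
  129–191 → 63 bp
Sorted largest to smallest: 72, 63, 52, 4 bp.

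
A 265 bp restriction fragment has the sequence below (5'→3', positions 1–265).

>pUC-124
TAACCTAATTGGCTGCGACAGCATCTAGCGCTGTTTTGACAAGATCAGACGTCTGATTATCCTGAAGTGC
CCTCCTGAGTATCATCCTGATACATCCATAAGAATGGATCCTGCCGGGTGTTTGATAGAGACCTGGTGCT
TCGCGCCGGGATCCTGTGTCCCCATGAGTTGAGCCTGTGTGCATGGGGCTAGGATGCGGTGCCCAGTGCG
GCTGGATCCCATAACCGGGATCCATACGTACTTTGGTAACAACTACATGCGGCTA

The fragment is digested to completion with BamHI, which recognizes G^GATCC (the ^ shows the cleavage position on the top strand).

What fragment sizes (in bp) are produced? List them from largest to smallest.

106, 65, 43, 37, 14 bp

BamHI sites (GGATCC) start at positions 106, 149, 214, 228.
BamHI cuts after the first base of each site, so after positions 106, 149, 214, 228.
Linear molecule, 4 cuts → 5 fragments:
  1–106 → 106 bp
  107–149 → 43 bp
  150–214 → 65 bp
  215–228 → 14 bp
  229–265 → 37 bp
Sorted largest to smallest: 106, 65, 43, 37, 14 bp.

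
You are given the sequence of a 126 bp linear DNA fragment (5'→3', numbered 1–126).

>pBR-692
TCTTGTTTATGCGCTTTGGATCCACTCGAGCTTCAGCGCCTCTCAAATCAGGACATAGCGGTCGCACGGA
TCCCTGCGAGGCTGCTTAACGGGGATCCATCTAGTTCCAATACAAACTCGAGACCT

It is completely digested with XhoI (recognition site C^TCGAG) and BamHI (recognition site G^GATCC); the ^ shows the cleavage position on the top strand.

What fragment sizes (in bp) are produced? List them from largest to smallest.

XhoI sites (CTCGAG) start at positions 25, 117.
XhoI cuts after the first base of each site, so after positions 25, 117.
BamHI sites (GGATCC) start at positions 18, 68, 93.
BamHI cuts after the first base of each site, so after positions 18, 68, 93.
Combined cut positions: 18, 25, 68, 93, 117.
Linear molecule, 5 cuts → 6 fragments:
  1–18 → 18 bp
  19–25 → 7 bp
  26–68 → 43 bp
  69–93 → 25 bp
  94–117 → 24 bp
  118–126 → 9 bp
Sorted largest to smallest: 43, 25, 24, 18, 9, 7 bp.

43, 25, 24, 18, 9, 7 bp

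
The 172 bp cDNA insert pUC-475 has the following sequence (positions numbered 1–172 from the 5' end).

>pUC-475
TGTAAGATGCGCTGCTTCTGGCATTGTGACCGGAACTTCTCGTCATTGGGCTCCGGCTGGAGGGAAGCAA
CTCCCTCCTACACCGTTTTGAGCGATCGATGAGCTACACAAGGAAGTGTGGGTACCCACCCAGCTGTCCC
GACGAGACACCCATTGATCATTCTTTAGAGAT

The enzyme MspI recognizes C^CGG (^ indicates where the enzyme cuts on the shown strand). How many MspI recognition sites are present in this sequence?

CCGG occurs starting at positions 30, 53.
MspI cuts at 2 sites.

2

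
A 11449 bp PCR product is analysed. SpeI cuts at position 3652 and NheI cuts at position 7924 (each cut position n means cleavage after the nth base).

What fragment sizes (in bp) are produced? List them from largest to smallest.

4272, 3652, 3525 bp

Combined cut positions (sorted): 3652, 7924.
Linear molecule, 2 cuts → 3 fragments:
  3652 − 0 = 3652 bp
  7924 − 3652 = 4272 bp
  11449 − 7924 = 3525 bp
Sorted largest to smallest: 4272, 3652, 3525 bp.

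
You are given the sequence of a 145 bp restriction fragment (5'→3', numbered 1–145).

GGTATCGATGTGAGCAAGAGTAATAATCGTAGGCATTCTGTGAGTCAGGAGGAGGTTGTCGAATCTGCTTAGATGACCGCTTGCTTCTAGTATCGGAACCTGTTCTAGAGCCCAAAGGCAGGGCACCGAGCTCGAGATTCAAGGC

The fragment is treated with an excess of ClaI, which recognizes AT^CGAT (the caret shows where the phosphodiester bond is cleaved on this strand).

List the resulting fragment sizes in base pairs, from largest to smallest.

The ClaI site (ATCGAT) starts at position 4.
ClaI cuts after base 2 of each site, so after position 5.
Linear molecule, 1 cut → 2 fragments:
  1–5 → 5 bp
  6–145 → 140 bp
Sorted largest to smallest: 140, 5 bp.

140, 5 bp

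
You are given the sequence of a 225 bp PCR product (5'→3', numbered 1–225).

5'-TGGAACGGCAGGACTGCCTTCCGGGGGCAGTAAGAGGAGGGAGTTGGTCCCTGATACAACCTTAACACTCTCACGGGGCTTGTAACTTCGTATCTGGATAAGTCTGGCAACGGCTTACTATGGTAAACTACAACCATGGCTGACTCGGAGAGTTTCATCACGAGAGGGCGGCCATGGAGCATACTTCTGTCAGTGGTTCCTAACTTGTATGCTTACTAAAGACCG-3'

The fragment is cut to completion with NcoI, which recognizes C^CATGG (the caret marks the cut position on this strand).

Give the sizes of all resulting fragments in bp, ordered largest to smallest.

134, 53, 38 bp

NcoI sites (CCATGG) start at positions 134, 172.
NcoI cuts after the first base of each site, so after positions 134, 172.
Linear molecule, 2 cuts → 3 fragments:
  1–134 → 134 bp
  135–172 → 38 bp
  173–225 → 53 bp
Sorted largest to smallest: 134, 53, 38 bp.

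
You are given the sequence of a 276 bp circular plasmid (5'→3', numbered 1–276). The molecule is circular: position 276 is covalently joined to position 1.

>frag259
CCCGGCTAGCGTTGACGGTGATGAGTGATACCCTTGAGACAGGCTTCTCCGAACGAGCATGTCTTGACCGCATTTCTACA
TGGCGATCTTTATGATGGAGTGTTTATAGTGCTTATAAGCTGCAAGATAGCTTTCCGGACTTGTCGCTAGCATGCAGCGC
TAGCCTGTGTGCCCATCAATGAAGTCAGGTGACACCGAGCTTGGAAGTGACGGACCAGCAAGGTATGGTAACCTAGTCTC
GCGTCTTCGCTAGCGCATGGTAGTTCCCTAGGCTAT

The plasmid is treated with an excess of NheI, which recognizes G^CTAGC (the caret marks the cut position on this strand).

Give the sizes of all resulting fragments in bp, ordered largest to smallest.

NheI sites (GCTAGC) start at positions 5, 146, 159, 249.
NheI cuts after the first base of each site, so after positions 5, 146, 159, 249.
Circular molecule, 4 cuts → 4 fragments:
  6–146 → 141 bp
  147–159 → 13 bp
  160–249 → 90 bp
  250–276 then 1–5 → 27 + 5 = 32 bp
Sorted largest to smallest: 141, 90, 32, 13 bp.

141, 90, 32, 13 bp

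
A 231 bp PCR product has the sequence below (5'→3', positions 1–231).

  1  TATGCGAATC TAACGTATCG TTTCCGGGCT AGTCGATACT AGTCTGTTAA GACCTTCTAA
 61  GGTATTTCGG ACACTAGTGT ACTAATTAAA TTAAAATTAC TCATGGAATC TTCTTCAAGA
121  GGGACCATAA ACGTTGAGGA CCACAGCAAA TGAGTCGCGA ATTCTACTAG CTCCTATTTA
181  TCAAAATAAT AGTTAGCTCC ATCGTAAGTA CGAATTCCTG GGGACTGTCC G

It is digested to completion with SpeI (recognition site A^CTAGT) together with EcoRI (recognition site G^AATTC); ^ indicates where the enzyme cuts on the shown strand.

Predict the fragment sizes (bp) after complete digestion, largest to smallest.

SpeI sites (ACTAGT) start at positions 38, 73.
SpeI cuts after the first base of each site, so after positions 38, 73.
EcoRI sites (GAATTC) start at positions 159, 212.
EcoRI cuts after the first base of each site, so after positions 159, 212.
Combined cut positions: 38, 73, 159, 212.
Linear molecule, 4 cuts → 5 fragments:
  1–38 → 38 bp
  39–73 → 35 bp
  74–159 → 86 bp
  160–212 → 53 bp
  213–231 → 19 bp
Sorted largest to smallest: 86, 53, 38, 35, 19 bp.

86, 53, 38, 35, 19 bp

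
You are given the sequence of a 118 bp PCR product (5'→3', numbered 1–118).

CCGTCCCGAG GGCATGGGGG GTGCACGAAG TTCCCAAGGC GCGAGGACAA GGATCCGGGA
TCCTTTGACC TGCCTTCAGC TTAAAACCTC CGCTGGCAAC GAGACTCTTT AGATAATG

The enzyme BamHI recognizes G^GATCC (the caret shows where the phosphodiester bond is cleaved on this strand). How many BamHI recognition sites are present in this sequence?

2

GGATCC occurs starting at positions 51, 58.
BamHI cuts at 2 sites.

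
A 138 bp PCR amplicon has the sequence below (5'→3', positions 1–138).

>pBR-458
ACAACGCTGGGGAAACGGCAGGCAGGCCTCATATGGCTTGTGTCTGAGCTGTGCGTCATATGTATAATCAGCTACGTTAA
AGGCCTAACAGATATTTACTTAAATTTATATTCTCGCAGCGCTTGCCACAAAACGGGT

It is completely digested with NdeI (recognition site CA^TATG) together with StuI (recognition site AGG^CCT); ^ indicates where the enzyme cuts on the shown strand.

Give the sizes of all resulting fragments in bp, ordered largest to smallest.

NdeI sites (CATATG) start at positions 30, 57.
NdeI cuts after base 2 of each site, so after positions 31, 58.
StuI sites (AGGCCT) start at positions 24, 81.
StuI cuts after base 3 of each site, so after positions 26, 83.
Combined cut positions: 26, 31, 58, 83.
Linear molecule, 4 cuts → 5 fragments:
  1–26 → 26 bp
  27–31 → 5 bp
  32–58 → 27 bp
  59–83 → 25 bp
  84–138 → 55 bp
Sorted largest to smallest: 55, 27, 26, 25, 5 bp.

55, 27, 26, 25, 5 bp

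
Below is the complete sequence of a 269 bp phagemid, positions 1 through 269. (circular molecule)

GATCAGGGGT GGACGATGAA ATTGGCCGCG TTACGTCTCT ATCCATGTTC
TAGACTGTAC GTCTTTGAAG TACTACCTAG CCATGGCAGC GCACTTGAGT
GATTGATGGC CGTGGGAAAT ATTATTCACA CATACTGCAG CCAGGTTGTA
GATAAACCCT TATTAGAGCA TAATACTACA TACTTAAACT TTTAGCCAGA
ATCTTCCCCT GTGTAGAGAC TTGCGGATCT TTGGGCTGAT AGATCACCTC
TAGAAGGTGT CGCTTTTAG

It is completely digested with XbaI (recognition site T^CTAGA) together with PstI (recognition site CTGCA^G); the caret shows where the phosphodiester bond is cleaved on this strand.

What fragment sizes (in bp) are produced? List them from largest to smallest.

110, 90, 69 bp

XbaI sites (TCTAGA) start at positions 49, 249.
XbaI cuts after the first base of each site, so after positions 49, 249.
The PstI site (CTGCAG) starts at position 135.
PstI cuts after base 5 of each site (before the last base), so after position 139.
Combined cut positions: 49, 139, 249.
Circular molecule, 3 cuts → 3 fragments:
  50–139 → 90 bp
  140–249 → 110 bp
  250–269 then 1–49 → 20 + 49 = 69 bp
Sorted largest to smallest: 110, 90, 69 bp.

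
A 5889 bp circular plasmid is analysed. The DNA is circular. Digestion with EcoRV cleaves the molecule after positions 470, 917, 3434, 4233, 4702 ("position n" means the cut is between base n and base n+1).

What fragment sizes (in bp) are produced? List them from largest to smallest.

2517, 1657, 799, 469, 447 bp

Circular molecule, 5 cuts → 5 fragments:
  917 − 470 = 447 bp
  3434 − 917 = 2517 bp
  4233 − 3434 = 799 bp
  4702 − 4233 = 469 bp
  wrap: 5889 − 4702 + 470 = 1657 bp
Sorted largest to smallest: 2517, 1657, 799, 469, 447 bp.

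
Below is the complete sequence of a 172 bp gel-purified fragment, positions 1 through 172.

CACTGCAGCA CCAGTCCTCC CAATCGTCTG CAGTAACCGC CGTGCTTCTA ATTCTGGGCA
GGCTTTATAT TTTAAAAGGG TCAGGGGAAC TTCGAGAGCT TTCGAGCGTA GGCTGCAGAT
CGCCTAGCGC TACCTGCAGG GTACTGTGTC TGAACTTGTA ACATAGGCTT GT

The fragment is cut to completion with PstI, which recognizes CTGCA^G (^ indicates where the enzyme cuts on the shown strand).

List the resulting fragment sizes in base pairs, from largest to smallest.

85, 34, 25, 21, 7 bp

PstI sites (CTGCAG) start at positions 3, 28, 113, 134.
PstI cuts after base 5 of each site (before the last base), so after positions 7, 32, 117, 138.
Linear molecule, 4 cuts → 5 fragments:
  1–7 → 7 bp
  8–32 → 25 bp
  33–117 → 85 bp
  118–138 → 21 bp
  139–172 → 34 bp
Sorted largest to smallest: 85, 34, 25, 21, 7 bp.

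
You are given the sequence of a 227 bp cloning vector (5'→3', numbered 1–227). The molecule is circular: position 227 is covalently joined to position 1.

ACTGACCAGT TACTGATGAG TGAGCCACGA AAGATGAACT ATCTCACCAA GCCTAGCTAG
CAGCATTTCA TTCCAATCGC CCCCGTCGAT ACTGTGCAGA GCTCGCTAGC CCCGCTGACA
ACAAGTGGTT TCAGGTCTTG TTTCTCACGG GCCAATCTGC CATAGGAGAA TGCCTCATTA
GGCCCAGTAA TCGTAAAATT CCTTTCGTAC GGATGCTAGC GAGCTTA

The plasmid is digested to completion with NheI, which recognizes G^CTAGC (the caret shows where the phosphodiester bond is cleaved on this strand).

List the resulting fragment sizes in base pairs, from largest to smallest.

110, 68, 49 bp

NheI sites (GCTAGC) start at positions 56, 105, 215.
NheI cuts after the first base of each site, so after positions 56, 105, 215.
Circular molecule, 3 cuts → 3 fragments:
  57–105 → 49 bp
  106–215 → 110 bp
  216–227 then 1–56 → 12 + 56 = 68 bp
Sorted largest to smallest: 110, 68, 49 bp.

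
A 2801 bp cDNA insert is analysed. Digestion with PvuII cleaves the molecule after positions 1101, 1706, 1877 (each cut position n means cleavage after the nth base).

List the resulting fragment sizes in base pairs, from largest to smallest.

1101, 924, 605, 171 bp

Linear molecule, 3 cuts → 4 fragments:
  1101 − 0 = 1101 bp
  1706 − 1101 = 605 bp
  1877 − 1706 = 171 bp
  2801 − 1877 = 924 bp
Sorted largest to smallest: 1101, 924, 605, 171 bp.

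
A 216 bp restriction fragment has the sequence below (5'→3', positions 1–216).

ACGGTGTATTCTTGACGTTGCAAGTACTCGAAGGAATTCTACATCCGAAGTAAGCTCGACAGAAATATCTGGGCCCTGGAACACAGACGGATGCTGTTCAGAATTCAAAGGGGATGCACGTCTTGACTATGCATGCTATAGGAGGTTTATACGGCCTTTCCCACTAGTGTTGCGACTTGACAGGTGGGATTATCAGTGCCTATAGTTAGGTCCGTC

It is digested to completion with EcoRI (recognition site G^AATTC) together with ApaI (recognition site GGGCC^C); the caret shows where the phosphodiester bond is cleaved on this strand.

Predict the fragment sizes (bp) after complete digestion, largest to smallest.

EcoRI sites (GAATTC) start at positions 34, 101.
EcoRI cuts after the first base of each site, so after positions 34, 101.
The ApaI site (GGGCCC) starts at position 71.
ApaI cuts after base 5 of each site (before the last base), so after position 75.
Combined cut positions: 34, 75, 101.
Linear molecule, 3 cuts → 4 fragments:
  1–34 → 34 bp
  35–75 → 41 bp
  76–101 → 26 bp
  102–216 → 115 bp
Sorted largest to smallest: 115, 41, 34, 26 bp.

115, 41, 34, 26 bp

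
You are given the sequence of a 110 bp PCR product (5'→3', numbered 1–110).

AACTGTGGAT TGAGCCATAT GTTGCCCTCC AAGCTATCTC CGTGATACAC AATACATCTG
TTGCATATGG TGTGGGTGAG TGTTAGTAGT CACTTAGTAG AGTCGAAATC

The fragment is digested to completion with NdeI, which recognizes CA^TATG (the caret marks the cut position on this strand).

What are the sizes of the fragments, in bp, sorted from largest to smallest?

48, 45, 17 bp

NdeI sites (CATATG) start at positions 16, 64.
NdeI cuts after base 2 of each site, so after positions 17, 65.
Linear molecule, 2 cuts → 3 fragments:
  1–17 → 17 bp
  18–65 → 48 bp
  66–110 → 45 bp
Sorted largest to smallest: 48, 45, 17 bp.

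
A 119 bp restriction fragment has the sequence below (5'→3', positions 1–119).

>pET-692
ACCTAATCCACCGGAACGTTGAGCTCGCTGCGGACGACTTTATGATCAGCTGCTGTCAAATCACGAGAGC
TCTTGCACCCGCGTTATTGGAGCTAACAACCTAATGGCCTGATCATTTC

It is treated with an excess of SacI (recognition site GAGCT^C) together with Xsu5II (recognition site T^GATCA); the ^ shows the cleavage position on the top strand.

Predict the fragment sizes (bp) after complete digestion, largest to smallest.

SacI sites (GAGCTC) start at positions 21, 67.
SacI cuts after base 5 of each site (before the last base), so after positions 25, 71.
Xsu5II sites (TGATCA) start at positions 43, 110.
Xsu5II cuts after the first base of each site, so after positions 43, 110.
Combined cut positions: 25, 43, 71, 110.
Linear molecule, 4 cuts → 5 fragments:
  1–25 → 25 bp
  26–43 → 18 bp
  44–71 → 28 bp
  72–110 → 39 bp
  111–119 → 9 bp
Sorted largest to smallest: 39, 28, 25, 18, 9 bp.

39, 28, 25, 18, 9 bp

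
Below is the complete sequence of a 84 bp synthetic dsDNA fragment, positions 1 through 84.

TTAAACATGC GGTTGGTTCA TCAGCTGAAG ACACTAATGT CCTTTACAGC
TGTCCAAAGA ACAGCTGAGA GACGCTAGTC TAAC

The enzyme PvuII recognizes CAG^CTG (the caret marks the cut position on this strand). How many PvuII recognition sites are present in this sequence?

3

CAGCTG occurs starting at positions 22, 47, 62.
PvuII cuts at 3 sites.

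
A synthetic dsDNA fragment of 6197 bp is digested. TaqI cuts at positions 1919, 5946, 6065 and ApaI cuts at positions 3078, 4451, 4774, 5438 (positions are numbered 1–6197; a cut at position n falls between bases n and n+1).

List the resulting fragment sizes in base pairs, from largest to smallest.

1919, 1373, 1159, 664, 508, 323, 132, 119 bp

Combined cut positions (sorted): 1919, 3078, 4451, 4774, 5438, 5946, 6065.
Linear molecule, 7 cuts → 8 fragments:
  1919 − 0 = 1919 bp
  3078 − 1919 = 1159 bp
  4451 − 3078 = 1373 bp
  4774 − 4451 = 323 bp
  5438 − 4774 = 664 bp
  5946 − 5438 = 508 bp
  6065 − 5946 = 119 bp
  6197 − 6065 = 132 bp
Sorted largest to smallest: 1919, 1373, 1159, 664, 508, 323, 132, 119 bp.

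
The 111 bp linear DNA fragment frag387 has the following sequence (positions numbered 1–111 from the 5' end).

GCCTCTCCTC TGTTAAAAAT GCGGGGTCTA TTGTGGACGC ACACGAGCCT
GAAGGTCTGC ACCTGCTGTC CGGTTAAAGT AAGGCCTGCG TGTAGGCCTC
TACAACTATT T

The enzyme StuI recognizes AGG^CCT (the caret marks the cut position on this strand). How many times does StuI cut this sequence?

AGGCCT occurs starting at positions 82, 94.
StuI cuts at 2 sites.

2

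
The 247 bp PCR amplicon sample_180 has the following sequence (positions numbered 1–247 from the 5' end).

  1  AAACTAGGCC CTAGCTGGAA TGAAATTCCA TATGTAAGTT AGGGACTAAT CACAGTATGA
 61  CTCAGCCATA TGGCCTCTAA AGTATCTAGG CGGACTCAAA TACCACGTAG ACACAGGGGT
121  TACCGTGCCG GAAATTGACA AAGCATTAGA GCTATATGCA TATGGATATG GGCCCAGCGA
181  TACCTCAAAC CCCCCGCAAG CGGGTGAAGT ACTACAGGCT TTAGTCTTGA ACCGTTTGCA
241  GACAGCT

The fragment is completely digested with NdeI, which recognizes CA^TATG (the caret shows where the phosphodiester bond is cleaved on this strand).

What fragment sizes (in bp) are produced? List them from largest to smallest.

NdeI sites (CATATG) start at positions 29, 67, 159.
NdeI cuts after base 2 of each site, so after positions 30, 68, 160.
Linear molecule, 3 cuts → 4 fragments:
  1–30 → 30 bp
  31–68 → 38 bp
  69–160 → 92 bp
  161–247 → 87 bp
Sorted largest to smallest: 92, 87, 38, 30 bp.

92, 87, 38, 30 bp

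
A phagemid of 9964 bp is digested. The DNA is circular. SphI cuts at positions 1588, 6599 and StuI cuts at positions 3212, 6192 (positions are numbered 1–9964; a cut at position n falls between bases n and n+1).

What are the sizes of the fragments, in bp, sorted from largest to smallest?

Combined cut positions (sorted): 1588, 3212, 6192, 6599.
Circular molecule, 4 cuts → 4 fragments:
  3212 − 1588 = 1624 bp
  6192 − 3212 = 2980 bp
  6599 − 6192 = 407 bp
  wrap: 9964 − 6599 + 1588 = 4953 bp
Sorted largest to smallest: 4953, 2980, 1624, 407 bp.

4953, 2980, 1624, 407 bp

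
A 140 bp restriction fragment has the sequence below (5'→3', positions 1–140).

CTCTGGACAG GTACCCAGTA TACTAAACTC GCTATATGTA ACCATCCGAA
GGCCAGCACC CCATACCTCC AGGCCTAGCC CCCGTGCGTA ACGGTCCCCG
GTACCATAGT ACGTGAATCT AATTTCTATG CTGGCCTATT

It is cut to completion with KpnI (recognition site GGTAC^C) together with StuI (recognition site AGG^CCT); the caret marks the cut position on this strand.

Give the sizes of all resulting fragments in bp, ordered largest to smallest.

59, 36, 31, 14 bp

KpnI sites (GGTACC) start at positions 10, 100.
KpnI cuts after base 5 of each site (before the last base), so after positions 14, 104.
The StuI site (AGGCCT) starts at position 71.
StuI cuts after base 3 of each site, so after position 73.
Combined cut positions: 14, 73, 104.
Linear molecule, 3 cuts → 4 fragments:
  1–14 → 14 bp
  15–73 → 59 bp
  74–104 → 31 bp
  105–140 → 36 bp
Sorted largest to smallest: 59, 36, 31, 14 bp.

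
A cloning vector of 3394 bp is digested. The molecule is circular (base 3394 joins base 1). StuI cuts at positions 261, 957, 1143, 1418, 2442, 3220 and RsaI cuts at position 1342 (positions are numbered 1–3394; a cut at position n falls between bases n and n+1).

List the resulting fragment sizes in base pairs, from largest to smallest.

Combined cut positions (sorted): 261, 957, 1143, 1342, 1418, 2442, 3220.
Circular molecule, 7 cuts → 7 fragments:
  957 − 261 = 696 bp
  1143 − 957 = 186 bp
  1342 − 1143 = 199 bp
  1418 − 1342 = 76 bp
  2442 − 1418 = 1024 bp
  3220 − 2442 = 778 bp
  wrap: 3394 − 3220 + 261 = 435 bp
Sorted largest to smallest: 1024, 778, 696, 435, 199, 186, 76 bp.

1024, 778, 696, 435, 199, 186, 76 bp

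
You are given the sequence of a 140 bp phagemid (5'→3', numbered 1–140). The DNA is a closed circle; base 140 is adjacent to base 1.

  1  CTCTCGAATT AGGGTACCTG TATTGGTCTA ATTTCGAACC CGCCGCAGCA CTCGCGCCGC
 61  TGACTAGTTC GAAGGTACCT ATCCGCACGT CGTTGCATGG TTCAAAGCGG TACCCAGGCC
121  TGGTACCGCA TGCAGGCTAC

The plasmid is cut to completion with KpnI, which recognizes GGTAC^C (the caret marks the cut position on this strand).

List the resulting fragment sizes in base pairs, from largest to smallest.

61, 35, 31, 13 bp

KpnI sites (GGTACC) start at positions 13, 74, 109, 122.
KpnI cuts after base 5 of each site (before the last base), so after positions 17, 78, 113, 126.
Circular molecule, 4 cuts → 4 fragments:
  18–78 → 61 bp
  79–113 → 35 bp
  114–126 → 13 bp
  127–140 then 1–17 → 14 + 17 = 31 bp
Sorted largest to smallest: 61, 35, 31, 13 bp.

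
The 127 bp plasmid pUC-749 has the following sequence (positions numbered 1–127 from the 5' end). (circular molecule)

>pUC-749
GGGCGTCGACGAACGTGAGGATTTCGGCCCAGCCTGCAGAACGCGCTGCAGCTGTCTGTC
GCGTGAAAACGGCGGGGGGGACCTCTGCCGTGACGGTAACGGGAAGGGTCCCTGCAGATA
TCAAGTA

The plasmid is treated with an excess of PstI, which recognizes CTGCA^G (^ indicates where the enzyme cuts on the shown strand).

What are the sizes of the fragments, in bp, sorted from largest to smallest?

PstI sites (CTGCAG) start at positions 34, 46, 112.
PstI cuts after base 5 of each site (before the last base), so after positions 38, 50, 116.
Circular molecule, 3 cuts → 3 fragments:
  39–50 → 12 bp
  51–116 → 66 bp
  117–127 then 1–38 → 11 + 38 = 49 bp
Sorted largest to smallest: 66, 49, 12 bp.

66, 49, 12 bp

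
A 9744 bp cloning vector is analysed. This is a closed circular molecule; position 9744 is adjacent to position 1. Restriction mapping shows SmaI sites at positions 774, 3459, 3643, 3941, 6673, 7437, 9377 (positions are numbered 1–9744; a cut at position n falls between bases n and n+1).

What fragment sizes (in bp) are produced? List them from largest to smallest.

Circular molecule, 7 cuts → 7 fragments:
  3459 − 774 = 2685 bp
  3643 − 3459 = 184 bp
  3941 − 3643 = 298 bp
  6673 − 3941 = 2732 bp
  7437 − 6673 = 764 bp
  9377 − 7437 = 1940 bp
  wrap: 9744 − 9377 + 774 = 1141 bp
Sorted largest to smallest: 2732, 2685, 1940, 1141, 764, 298, 184 bp.

2732, 2685, 1940, 1141, 764, 298, 184 bp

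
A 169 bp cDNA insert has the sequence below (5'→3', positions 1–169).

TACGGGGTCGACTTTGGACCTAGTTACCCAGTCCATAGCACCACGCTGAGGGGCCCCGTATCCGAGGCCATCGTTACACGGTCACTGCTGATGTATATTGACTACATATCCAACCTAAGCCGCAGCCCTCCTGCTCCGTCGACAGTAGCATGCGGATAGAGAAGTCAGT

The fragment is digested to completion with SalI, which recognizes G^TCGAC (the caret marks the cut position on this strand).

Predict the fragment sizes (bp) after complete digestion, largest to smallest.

SalI sites (GTCGAC) start at positions 7, 138.
SalI cuts after the first base of each site, so after positions 7, 138.
Linear molecule, 2 cuts → 3 fragments:
  1–7 → 7 bp
  8–138 → 131 bp
  139–169 → 31 bp
Sorted largest to smallest: 131, 31, 7 bp.

131, 31, 7 bp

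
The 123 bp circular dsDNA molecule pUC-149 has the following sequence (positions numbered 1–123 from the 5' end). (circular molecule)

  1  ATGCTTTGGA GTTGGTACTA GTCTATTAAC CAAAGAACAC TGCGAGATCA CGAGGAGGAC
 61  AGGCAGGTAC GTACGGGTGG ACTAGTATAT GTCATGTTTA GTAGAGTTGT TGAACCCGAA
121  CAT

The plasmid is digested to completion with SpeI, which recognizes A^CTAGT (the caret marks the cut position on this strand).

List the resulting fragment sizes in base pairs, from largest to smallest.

SpeI sites (ACTAGT) start at positions 17, 81.
SpeI cuts after the first base of each site, so after positions 17, 81.
Circular molecule, 2 cuts → 2 fragments:
  18–81 → 64 bp
  82–123 then 1–17 → 42 + 17 = 59 bp
Sorted largest to smallest: 64, 59 bp.

64, 59 bp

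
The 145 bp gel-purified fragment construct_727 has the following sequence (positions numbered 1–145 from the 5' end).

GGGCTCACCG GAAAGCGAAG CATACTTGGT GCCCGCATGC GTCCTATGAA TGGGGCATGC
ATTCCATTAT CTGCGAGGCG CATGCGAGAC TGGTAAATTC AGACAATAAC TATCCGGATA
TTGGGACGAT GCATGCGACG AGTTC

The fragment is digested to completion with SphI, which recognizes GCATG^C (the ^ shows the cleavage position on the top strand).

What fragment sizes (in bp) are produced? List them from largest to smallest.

51, 39, 25, 20, 10 bp

SphI sites (GCATGC) start at positions 35, 55, 80, 131.
SphI cuts after base 5 of each site (before the last base), so after positions 39, 59, 84, 135.
Linear molecule, 4 cuts → 5 fragments:
  1–39 → 39 bp
  40–59 → 20 bp
  60–84 → 25 bp
  85–135 → 51 bp
  136–145 → 10 bp
Sorted largest to smallest: 51, 39, 25, 20, 10 bp.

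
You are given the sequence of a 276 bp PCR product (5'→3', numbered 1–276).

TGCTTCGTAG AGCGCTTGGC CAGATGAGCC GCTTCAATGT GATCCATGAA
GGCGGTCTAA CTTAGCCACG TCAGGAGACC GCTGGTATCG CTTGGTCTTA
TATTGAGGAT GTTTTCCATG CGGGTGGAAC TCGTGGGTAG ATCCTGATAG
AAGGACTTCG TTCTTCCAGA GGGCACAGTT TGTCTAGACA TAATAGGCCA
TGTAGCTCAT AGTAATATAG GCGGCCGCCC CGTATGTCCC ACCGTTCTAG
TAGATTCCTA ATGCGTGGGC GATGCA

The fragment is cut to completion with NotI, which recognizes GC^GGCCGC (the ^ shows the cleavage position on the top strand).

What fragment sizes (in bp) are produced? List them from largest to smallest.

The NotI site (GCGGCCGC) starts at position 221.
NotI cuts after base 2 of each site, so after position 222.
Linear molecule, 1 cut → 2 fragments:
  1–222 → 222 bp
  223–276 → 54 bp
Sorted largest to smallest: 222, 54 bp.

222, 54 bp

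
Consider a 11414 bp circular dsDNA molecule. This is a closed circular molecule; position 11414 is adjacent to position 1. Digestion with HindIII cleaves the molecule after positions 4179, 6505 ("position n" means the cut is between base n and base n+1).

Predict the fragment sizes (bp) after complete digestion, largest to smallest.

9088, 2326 bp

Circular molecule, 2 cuts → 2 fragments:
  6505 − 4179 = 2326 bp
  wrap: 11414 − 6505 + 4179 = 9088 bp
Sorted largest to smallest: 9088, 2326 bp.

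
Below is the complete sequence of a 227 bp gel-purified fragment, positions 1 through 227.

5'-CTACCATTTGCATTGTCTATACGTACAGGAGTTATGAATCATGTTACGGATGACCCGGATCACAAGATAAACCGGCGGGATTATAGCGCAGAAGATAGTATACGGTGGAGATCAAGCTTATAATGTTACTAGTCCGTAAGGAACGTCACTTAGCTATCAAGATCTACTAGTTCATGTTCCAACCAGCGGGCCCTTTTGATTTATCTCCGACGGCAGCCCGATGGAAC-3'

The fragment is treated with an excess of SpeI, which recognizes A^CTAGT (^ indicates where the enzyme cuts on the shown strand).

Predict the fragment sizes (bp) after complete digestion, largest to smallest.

SpeI sites (ACTAGT) start at positions 128, 166.
SpeI cuts after the first base of each site, so after positions 128, 166.
Linear molecule, 2 cuts → 3 fragments:
  1–128 → 128 bp
  129–166 → 38 bp
  167–227 → 61 bp
Sorted largest to smallest: 128, 61, 38 bp.

128, 61, 38 bp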